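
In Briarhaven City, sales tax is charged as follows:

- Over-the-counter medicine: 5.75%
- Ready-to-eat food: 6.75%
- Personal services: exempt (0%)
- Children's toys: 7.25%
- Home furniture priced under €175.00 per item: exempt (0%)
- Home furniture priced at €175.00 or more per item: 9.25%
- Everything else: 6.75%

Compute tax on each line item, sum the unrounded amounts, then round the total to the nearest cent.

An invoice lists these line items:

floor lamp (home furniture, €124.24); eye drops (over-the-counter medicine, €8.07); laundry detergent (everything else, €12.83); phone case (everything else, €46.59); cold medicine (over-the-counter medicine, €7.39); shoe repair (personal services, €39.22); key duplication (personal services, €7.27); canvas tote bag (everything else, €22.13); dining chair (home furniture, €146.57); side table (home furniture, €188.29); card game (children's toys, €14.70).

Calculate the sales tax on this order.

€24.88

Floor lamp €124.24: home furniture, under €175.00 → 0% → €0.00
Eye drops €8.07: over-the-counter medicine → 5.75% → €0.464025
Laundry detergent €12.83: everything else → 6.75% → €0.866025
Phone case €46.59: everything else → 6.75% → €3.144825
Cold medicine €7.39: over-the-counter medicine → 5.75% → €0.424925
Shoe repair €39.22: personal services → 0% → €0.00
Key duplication €7.27: personal services → 0% → €0.00
Canvas tote bag €22.13: everything else → 6.75% → €1.493775
Dining chair €146.57: home furniture, under €175.00 → 0% → €0.00
Side table €188.29: home furniture, €175.00 or more → 9.25% → €17.416825
Card game €14.70: children's toys → 7.25% → €1.06575
Unrounded tax sum = €24.87615 → €24.88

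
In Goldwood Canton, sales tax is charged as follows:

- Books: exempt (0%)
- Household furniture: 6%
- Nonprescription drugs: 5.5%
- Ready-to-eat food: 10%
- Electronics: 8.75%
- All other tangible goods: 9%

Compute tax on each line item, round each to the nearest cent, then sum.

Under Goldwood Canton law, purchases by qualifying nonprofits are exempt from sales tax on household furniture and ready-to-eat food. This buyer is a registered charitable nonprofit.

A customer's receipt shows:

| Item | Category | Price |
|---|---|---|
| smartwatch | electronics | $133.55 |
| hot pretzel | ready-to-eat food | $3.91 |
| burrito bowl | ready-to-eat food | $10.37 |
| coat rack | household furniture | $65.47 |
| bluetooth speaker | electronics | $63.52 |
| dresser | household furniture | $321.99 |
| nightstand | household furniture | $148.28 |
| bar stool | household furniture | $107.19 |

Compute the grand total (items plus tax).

Smartwatch $133.55: electronics → 8.75% → $11.69
Hot pretzel $3.91: ready-to-eat food, buyer-exempt → 0% → $0.00
Burrito bowl $10.37: ready-to-eat food, buyer-exempt → 0% → $0.00
Coat rack $65.47: household furniture, buyer-exempt → 0% → $0.00
Bluetooth speaker $63.52: electronics → 8.75% → $5.56
Dresser $321.99: household furniture, buyer-exempt → 0% → $0.00
Nightstand $148.28: household furniture, buyer-exempt → 0% → $0.00
Bar stool $107.19: household furniture, buyer-exempt → 0% → $0.00
Subtotal = $854.28; tax = $17.25; total due = $871.53

$871.53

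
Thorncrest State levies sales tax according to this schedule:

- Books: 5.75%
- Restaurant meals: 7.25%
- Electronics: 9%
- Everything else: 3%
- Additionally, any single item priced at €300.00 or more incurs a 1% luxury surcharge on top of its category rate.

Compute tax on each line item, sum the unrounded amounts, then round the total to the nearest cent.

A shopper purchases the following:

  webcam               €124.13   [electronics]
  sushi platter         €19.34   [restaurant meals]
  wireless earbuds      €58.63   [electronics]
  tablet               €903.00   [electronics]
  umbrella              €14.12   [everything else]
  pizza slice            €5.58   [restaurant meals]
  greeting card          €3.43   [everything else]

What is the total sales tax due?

Webcam €124.13: electronics → 9% → €11.1717
Sushi platter €19.34: restaurant meals → 7.25% → €1.40215
Wireless earbuds €58.63: electronics → 9% → €5.2767
Tablet €903.00: electronics → 9% + 1% surcharge = 10% → €90.30
Umbrella €14.12: everything else → 3% → €0.4236
Pizza slice €5.58: restaurant meals → 7.25% → €0.40455
Greeting card €3.43: everything else → 3% → €0.1029
Unrounded tax sum = €109.0816 → €109.08

€109.08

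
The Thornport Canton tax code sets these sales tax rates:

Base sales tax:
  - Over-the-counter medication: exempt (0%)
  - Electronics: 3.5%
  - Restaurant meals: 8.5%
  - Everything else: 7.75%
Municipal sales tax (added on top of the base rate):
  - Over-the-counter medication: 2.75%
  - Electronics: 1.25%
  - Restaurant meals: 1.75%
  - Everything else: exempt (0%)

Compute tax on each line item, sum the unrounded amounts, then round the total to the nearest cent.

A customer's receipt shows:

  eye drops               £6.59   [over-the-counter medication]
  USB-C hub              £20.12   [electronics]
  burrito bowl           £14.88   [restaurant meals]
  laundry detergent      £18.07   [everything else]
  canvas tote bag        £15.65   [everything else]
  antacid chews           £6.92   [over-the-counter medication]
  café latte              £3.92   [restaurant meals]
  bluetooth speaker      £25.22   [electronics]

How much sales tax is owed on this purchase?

£7.07

Eye drops £6.59: over-the-counter medication → 0% + 2.75% municipal = 2.75% → £0.181225
USB-C hub £20.12: electronics → 3.5% + 1.25% municipal = 4.75% → £0.9557
Burrito bowl £14.88: restaurant meals → 8.5% + 1.75% municipal = 10.25% → £1.5252
Laundry detergent £18.07: everything else → 7.75% + 0% municipal = 7.75% → £1.400425
Canvas tote bag £15.65: everything else → 7.75% + 0% municipal = 7.75% → £1.212875
Antacid chews £6.92: over-the-counter medication → 0% + 2.75% municipal = 2.75% → £0.1903
Café latte £3.92: restaurant meals → 8.5% + 1.75% municipal = 10.25% → £0.4018
Bluetooth speaker £25.22: electronics → 3.5% + 1.25% municipal = 4.75% → £1.19795
Unrounded tax sum = £7.065475 → £7.07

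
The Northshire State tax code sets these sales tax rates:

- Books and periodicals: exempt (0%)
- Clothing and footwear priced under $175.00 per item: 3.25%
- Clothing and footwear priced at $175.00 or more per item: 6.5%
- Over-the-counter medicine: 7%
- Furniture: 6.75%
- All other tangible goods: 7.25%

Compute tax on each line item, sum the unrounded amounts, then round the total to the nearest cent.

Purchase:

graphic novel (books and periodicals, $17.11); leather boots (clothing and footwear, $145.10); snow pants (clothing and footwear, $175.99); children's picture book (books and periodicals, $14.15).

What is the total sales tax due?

$16.16

Graphic novel $17.11: books and periodicals → 0% → $0.00
Leather boots $145.10: clothing and footwear, under $175.00 → 3.25% → $4.71575
Snow pants $175.99: clothing and footwear, $175.00 or more → 6.5% → $11.43935
Children's picture book $14.15: books and periodicals → 0% → $0.00
Unrounded tax sum = $16.1551 → $16.16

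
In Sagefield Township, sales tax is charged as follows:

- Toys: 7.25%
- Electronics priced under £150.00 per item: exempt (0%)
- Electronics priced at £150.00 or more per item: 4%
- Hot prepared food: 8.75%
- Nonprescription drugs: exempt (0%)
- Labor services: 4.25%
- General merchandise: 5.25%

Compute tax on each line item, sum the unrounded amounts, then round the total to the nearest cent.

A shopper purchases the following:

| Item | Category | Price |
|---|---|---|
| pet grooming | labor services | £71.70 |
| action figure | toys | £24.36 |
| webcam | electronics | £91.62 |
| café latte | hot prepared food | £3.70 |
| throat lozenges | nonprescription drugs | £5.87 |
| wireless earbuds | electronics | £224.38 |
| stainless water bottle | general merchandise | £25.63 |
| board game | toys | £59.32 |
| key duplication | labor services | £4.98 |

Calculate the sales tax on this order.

Pet grooming £71.70: labor services → 4.25% → £3.04725
Action figure £24.36: toys → 7.25% → £1.7661
Webcam £91.62: electronics, under £150.00 → 0% → £0.00
Café latte £3.70: hot prepared food → 8.75% → £0.32375
Throat lozenges £5.87: nonprescription drugs → 0% → £0.00
Wireless earbuds £224.38: electronics, £150.00 or more → 4% → £8.9752
Stainless water bottle £25.63: general merchandise → 5.25% → £1.345575
Board game £59.32: toys → 7.25% → £4.3007
Key duplication £4.98: labor services → 4.25% → £0.21165
Unrounded tax sum = £19.970225 → £19.97

£19.97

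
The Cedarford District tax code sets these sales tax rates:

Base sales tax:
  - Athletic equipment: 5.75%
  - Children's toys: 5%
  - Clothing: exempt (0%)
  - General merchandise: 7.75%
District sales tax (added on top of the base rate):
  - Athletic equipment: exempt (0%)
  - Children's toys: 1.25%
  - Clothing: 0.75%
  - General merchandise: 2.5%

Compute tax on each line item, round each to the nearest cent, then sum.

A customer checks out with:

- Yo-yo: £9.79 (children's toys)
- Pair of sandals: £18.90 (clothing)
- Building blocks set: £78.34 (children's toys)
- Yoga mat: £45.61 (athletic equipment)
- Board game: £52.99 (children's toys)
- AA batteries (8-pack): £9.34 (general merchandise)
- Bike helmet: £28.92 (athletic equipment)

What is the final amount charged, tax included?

Yo-yo £9.79: children's toys → 5% + 1.25% district = 6.25% → £0.61
Pair of sandals £18.90: clothing → 0% + 0.75% district = 0.75% → £0.14
Building blocks set £78.34: children's toys → 5% + 1.25% district = 6.25% → £4.90
Yoga mat £45.61: athletic equipment → 5.75% + 0% district = 5.75% → £2.62
Board game £52.99: children's toys → 5% + 1.25% district = 6.25% → £3.31
AA batteries (8-pack) £9.34: general merchandise → 7.75% + 2.5% district = 10.25% → £0.96
Bike helmet £28.92: athletic equipment → 5.75% + 0% district = 5.75% → £1.66
Subtotal = £243.89; tax = £14.20; total due = £258.09

£258.09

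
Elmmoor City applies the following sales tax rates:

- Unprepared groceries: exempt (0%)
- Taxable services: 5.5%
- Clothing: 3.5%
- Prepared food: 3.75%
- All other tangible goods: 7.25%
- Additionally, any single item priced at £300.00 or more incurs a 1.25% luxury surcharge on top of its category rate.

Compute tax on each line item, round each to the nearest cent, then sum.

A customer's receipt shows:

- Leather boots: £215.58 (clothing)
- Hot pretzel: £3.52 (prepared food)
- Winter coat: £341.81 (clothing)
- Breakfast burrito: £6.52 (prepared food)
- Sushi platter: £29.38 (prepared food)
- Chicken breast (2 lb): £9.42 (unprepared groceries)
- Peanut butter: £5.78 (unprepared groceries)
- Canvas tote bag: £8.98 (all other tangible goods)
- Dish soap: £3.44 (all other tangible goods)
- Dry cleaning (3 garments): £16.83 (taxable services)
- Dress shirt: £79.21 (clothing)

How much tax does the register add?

£29.86

Leather boots £215.58: clothing → 3.5% → £7.55
Hot pretzel £3.52: prepared food → 3.75% → £0.13
Winter coat £341.81: clothing → 3.5% + 1.25% surcharge = 4.75% → £16.24
Breakfast burrito £6.52: prepared food → 3.75% → £0.24
Sushi platter £29.38: prepared food → 3.75% → £1.10
Chicken breast (2 lb) £9.42: unprepared groceries → 0% → £0.00
Peanut butter £5.78: unprepared groceries → 0% → £0.00
Canvas tote bag £8.98: all other tangible goods → 7.25% → £0.65
Dish soap £3.44: all other tangible goods → 7.25% → £0.25
Dry cleaning (3 garments) £16.83: taxable services → 5.5% → £0.93
Dress shirt £79.21: clothing → 3.5% → £2.77
Total tax = £7.55 + £0.13 + £16.24 + £0.24 + £1.10 + £0.65 + £0.25 + £0.93 + £2.77 = £29.86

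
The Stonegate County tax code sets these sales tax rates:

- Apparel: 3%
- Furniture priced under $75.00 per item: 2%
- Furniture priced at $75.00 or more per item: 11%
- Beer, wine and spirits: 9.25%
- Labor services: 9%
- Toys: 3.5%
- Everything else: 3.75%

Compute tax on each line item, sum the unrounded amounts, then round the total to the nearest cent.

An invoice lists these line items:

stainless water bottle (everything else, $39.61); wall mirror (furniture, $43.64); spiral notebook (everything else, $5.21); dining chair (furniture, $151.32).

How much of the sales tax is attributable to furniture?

$17.52

Wall mirror $43.64: furniture, under $75.00 → 2% → $0.8728
Dining chair $151.32: furniture, $75.00 or more → 11% → $16.6452
Tax on furniture: unrounded sum = $17.518 → $17.52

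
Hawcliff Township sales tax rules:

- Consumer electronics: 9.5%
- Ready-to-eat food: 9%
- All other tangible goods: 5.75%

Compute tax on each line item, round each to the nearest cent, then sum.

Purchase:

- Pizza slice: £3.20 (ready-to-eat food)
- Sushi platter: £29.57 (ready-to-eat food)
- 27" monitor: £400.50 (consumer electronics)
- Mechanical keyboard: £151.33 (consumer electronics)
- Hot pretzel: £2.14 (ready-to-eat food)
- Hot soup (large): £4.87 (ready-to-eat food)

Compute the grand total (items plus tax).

Pizza slice £3.20: ready-to-eat food → 9% → £0.29
Sushi platter £29.57: ready-to-eat food → 9% → £2.66
27" monitor £400.50: consumer electronics → 9.5% → £38.05
Mechanical keyboard £151.33: consumer electronics → 9.5% → £14.38
Hot pretzel £2.14: ready-to-eat food → 9% → £0.19
Hot soup (large) £4.87: ready-to-eat food → 9% → £0.44
Subtotal = £591.61; tax = £56.01; total due = £647.62

£647.62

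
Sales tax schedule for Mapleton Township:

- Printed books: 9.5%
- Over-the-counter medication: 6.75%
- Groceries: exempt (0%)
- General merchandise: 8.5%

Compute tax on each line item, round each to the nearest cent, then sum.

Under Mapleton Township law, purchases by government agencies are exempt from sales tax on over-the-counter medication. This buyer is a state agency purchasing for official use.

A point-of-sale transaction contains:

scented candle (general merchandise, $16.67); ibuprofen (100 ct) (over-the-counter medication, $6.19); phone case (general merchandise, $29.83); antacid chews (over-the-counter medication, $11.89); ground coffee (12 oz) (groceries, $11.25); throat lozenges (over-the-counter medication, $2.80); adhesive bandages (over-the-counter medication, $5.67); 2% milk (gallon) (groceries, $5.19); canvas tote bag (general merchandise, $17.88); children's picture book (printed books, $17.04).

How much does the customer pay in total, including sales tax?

Scented candle $16.67: general merchandise → 8.5% → $1.42
Ibuprofen (100 ct) $6.19: over-the-counter medication, buyer-exempt → 0% → $0.00
Phone case $29.83: general merchandise → 8.5% → $2.54
Antacid chews $11.89: over-the-counter medication, buyer-exempt → 0% → $0.00
Ground coffee (12 oz) $11.25: groceries → 0% → $0.00
Throat lozenges $2.80: over-the-counter medication, buyer-exempt → 0% → $0.00
Adhesive bandages $5.67: over-the-counter medication, buyer-exempt → 0% → $0.00
2% milk (gallon) $5.19: groceries → 0% → $0.00
Canvas tote bag $17.88: general merchandise → 8.5% → $1.52
Children's picture book $17.04: printed books → 9.5% → $1.62
Subtotal = $124.41; tax = $7.10; total due = $131.51

$131.51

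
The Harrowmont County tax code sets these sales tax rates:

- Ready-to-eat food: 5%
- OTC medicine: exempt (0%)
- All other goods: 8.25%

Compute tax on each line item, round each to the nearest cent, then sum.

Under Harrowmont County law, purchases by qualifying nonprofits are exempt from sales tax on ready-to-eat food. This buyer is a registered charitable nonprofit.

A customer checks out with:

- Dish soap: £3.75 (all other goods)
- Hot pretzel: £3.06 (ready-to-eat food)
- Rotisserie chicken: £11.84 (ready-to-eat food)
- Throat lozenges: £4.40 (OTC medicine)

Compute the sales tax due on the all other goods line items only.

£0.31

Dish soap £3.75: all other goods → 8.25% → £0.31
Tax on all other goods = £0.31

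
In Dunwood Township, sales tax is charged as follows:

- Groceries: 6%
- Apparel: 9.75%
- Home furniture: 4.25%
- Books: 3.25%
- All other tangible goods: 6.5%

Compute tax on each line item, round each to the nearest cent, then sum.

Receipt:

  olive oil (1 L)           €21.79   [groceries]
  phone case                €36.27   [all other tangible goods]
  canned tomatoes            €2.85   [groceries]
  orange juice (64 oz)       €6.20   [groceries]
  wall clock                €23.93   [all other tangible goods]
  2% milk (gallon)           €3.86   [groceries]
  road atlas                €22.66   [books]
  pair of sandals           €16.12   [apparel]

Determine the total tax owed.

€8.31

Olive oil (1 L) €21.79: groceries → 6% → €1.31
Phone case €36.27: all other tangible goods → 6.5% → €2.36
Canned tomatoes €2.85: groceries → 6% → €0.17
Orange juice (64 oz) €6.20: groceries → 6% → €0.37
Wall clock €23.93: all other tangible goods → 6.5% → €1.56
2% milk (gallon) €3.86: groceries → 6% → €0.23
Road atlas €22.66: books → 3.25% → €0.74
Pair of sandals €16.12: apparel → 9.75% → €1.57
Total tax = €1.31 + €2.36 + €0.17 + €0.37 + €1.56 + €0.23 + €0.74 + €1.57 = €8.31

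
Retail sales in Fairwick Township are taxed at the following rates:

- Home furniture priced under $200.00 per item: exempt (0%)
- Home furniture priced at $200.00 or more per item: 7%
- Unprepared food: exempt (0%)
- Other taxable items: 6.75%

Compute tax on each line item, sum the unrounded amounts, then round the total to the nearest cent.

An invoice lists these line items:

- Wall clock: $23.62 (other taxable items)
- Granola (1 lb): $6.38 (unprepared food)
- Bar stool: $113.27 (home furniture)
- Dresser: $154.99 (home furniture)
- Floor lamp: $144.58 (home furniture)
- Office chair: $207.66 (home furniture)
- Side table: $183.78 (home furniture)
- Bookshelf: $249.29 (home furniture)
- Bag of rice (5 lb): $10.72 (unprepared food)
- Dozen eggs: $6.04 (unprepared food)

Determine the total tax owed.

$33.58

Wall clock $23.62: other taxable items → 6.75% → $1.59435
Granola (1 lb) $6.38: unprepared food → 0% → $0.00
Bar stool $113.27: home furniture, under $200.00 → 0% → $0.00
Dresser $154.99: home furniture, under $200.00 → 0% → $0.00
Floor lamp $144.58: home furniture, under $200.00 → 0% → $0.00
Office chair $207.66: home furniture, $200.00 or more → 7% → $14.5362
Side table $183.78: home furniture, under $200.00 → 0% → $0.00
Bookshelf $249.29: home furniture, $200.00 or more → 7% → $17.4503
Bag of rice (5 lb) $10.72: unprepared food → 0% → $0.00
Dozen eggs $6.04: unprepared food → 0% → $0.00
Unrounded tax sum = $33.58085 → $33.58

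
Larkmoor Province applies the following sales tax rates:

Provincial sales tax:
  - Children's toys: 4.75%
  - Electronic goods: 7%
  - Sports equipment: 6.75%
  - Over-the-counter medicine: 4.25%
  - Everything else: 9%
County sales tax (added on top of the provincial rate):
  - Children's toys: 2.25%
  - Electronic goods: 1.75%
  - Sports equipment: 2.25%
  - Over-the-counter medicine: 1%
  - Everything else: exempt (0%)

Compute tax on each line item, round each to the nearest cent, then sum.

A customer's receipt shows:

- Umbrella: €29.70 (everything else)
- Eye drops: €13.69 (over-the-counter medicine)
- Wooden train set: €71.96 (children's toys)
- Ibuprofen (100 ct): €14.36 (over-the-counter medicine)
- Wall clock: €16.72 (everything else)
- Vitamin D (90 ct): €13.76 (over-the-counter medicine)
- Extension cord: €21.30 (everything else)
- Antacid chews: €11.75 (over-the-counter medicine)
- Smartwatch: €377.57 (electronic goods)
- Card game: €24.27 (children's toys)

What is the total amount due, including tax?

Umbrella €29.70: everything else → 9% + 0% county = 9% → €2.67
Eye drops €13.69: over-the-counter medicine → 4.25% + 1% county = 5.25% → €0.72
Wooden train set €71.96: children's toys → 4.75% + 2.25% county = 7% → €5.04
Ibuprofen (100 ct) €14.36: over-the-counter medicine → 4.25% + 1% county = 5.25% → €0.75
Wall clock €16.72: everything else → 9% + 0% county = 9% → €1.50
Vitamin D (90 ct) €13.76: over-the-counter medicine → 4.25% + 1% county = 5.25% → €0.72
Extension cord €21.30: everything else → 9% + 0% county = 9% → €1.92
Antacid chews €11.75: over-the-counter medicine → 4.25% + 1% county = 5.25% → €0.62
Smartwatch €377.57: electronic goods → 7% + 1.75% county = 8.75% → €33.04
Card game €24.27: children's toys → 4.75% + 2.25% county = 7% → €1.70
Subtotal = €595.08; tax = €48.68; total due = €643.76

€643.76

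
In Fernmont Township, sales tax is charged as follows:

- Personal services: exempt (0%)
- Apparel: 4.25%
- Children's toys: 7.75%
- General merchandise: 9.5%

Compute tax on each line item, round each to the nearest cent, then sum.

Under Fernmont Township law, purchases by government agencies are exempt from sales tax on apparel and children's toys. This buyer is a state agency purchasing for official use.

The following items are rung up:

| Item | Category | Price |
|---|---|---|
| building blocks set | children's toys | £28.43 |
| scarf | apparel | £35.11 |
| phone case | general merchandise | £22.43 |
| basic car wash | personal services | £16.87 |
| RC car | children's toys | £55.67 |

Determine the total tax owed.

£2.13

Building blocks set £28.43: children's toys, buyer-exempt → 0% → £0.00
Scarf £35.11: apparel, buyer-exempt → 0% → £0.00
Phone case £22.43: general merchandise → 9.5% → £2.13
Basic car wash £16.87: personal services → 0% → £0.00
RC car £55.67: children's toys, buyer-exempt → 0% → £0.00
Total tax = £2.13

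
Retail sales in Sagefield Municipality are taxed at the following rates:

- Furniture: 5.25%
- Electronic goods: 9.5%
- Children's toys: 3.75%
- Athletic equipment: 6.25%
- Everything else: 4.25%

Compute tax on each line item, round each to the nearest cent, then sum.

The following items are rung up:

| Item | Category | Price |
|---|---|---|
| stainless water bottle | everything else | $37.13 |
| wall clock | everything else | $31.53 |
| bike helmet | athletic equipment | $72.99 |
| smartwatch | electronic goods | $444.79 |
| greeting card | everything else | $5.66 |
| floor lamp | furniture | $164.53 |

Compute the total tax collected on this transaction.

$58.62

Stainless water bottle $37.13: everything else → 4.25% → $1.58
Wall clock $31.53: everything else → 4.25% → $1.34
Bike helmet $72.99: athletic equipment → 6.25% → $4.56
Smartwatch $444.79: electronic goods → 9.5% → $42.26
Greeting card $5.66: everything else → 4.25% → $0.24
Floor lamp $164.53: furniture → 5.25% → $8.64
Total tax = $1.58 + $1.34 + $4.56 + $42.26 + $0.24 + $8.64 = $58.62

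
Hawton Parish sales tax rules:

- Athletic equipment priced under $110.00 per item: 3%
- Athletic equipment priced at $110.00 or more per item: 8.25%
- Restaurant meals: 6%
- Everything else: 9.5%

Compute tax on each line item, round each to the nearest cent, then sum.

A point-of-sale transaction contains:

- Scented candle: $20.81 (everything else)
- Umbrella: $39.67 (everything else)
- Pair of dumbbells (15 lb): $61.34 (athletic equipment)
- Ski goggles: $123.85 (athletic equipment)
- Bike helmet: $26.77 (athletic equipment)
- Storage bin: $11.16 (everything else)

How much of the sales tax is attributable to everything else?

$6.81

Scented candle $20.81: everything else → 9.5% → $1.98
Umbrella $39.67: everything else → 9.5% → $3.77
Storage bin $11.16: everything else → 9.5% → $1.06
Tax on everything else = $1.98 + $3.77 + $1.06 = $6.81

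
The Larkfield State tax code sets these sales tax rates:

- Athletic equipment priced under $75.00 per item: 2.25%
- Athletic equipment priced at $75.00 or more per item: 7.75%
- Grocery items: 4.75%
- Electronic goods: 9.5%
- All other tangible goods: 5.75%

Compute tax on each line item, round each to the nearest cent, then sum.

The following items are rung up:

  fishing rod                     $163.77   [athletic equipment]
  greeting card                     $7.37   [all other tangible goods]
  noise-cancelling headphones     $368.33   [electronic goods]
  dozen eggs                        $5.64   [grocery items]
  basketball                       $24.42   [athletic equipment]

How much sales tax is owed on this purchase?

Fishing rod $163.77: athletic equipment, $75.00 or more → 7.75% → $12.69
Greeting card $7.37: all other tangible goods → 5.75% → $0.42
Noise-cancelling headphones $368.33: electronic goods → 9.5% → $34.99
Dozen eggs $5.64: grocery items → 4.75% → $0.27
Basketball $24.42: athletic equipment, under $75.00 → 2.25% → $0.55
Total tax = $12.69 + $0.42 + $34.99 + $0.27 + $0.55 = $48.92

$48.92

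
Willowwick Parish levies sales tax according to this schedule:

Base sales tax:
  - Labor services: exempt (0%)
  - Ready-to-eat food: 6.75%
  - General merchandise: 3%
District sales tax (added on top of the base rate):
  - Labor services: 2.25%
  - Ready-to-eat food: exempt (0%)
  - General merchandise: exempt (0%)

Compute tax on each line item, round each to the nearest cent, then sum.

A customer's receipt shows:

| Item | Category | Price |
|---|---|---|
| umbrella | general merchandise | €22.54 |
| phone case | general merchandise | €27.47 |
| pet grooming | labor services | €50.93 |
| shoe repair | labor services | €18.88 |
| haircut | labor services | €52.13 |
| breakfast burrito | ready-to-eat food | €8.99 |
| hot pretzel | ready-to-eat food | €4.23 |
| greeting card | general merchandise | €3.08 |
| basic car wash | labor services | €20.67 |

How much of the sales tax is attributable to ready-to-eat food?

Breakfast burrito €8.99: ready-to-eat food → 6.75% + 0% district = 6.75% → €0.61
Hot pretzel €4.23: ready-to-eat food → 6.75% + 0% district = 6.75% → €0.29
Tax on ready-to-eat food = €0.61 + €0.29 = €0.90

€0.90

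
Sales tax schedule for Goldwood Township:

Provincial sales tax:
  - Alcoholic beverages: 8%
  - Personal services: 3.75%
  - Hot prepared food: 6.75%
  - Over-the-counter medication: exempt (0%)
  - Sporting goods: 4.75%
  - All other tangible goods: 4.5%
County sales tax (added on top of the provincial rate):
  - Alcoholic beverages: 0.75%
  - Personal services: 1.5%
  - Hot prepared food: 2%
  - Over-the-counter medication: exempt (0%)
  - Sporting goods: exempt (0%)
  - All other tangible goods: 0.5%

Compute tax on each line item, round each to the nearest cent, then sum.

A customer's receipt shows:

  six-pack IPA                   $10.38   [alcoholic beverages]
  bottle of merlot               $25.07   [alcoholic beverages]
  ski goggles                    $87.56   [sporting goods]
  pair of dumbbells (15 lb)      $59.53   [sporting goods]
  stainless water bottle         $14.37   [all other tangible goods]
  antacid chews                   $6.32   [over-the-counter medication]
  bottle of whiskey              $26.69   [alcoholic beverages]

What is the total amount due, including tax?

$243.07

Six-pack IPA $10.38: alcoholic beverages → 8% + 0.75% county = 8.75% → $0.91
Bottle of merlot $25.07: alcoholic beverages → 8% + 0.75% county = 8.75% → $2.19
Ski goggles $87.56: sporting goods → 4.75% + 0% county = 4.75% → $4.16
Pair of dumbbells (15 lb) $59.53: sporting goods → 4.75% + 0% county = 4.75% → $2.83
Stainless water bottle $14.37: all other tangible goods → 4.5% + 0.5% county = 5% → $0.72
Antacid chews $6.32: over-the-counter medication → 0% + 0% county = 0% → $0.00
Bottle of whiskey $26.69: alcoholic beverages → 8% + 0.75% county = 8.75% → $2.34
Subtotal = $229.92; tax = $13.15; total due = $243.07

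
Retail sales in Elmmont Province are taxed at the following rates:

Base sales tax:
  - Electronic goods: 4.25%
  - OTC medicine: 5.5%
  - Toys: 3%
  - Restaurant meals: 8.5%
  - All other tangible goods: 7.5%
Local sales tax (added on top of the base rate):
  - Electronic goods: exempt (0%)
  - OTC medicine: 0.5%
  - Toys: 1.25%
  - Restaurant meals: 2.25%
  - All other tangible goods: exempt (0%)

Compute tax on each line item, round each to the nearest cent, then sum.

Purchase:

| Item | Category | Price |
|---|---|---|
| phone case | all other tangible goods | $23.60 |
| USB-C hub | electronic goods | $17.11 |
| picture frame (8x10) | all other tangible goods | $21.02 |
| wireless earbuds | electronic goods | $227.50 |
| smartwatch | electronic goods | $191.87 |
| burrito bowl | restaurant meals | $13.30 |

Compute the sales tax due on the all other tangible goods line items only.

$3.35

Phone case $23.60: all other tangible goods → 7.5% + 0% local = 7.5% → $1.77
Picture frame (8x10) $21.02: all other tangible goods → 7.5% + 0% local = 7.5% → $1.58
Tax on all other tangible goods = $1.77 + $1.58 = $3.35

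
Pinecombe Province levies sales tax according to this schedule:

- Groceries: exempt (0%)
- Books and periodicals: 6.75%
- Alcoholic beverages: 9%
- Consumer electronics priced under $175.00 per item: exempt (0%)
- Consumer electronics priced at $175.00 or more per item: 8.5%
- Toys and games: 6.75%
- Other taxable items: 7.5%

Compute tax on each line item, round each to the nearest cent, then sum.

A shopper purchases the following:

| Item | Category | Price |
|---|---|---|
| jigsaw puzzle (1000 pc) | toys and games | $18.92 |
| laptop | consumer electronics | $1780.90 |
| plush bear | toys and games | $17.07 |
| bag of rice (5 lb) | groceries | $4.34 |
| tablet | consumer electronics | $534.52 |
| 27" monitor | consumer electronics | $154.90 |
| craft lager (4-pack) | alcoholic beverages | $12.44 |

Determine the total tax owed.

Jigsaw puzzle (1000 pc) $18.92: toys and games → 6.75% → $1.28
Laptop $1780.90: consumer electronics, $175.00 or more → 8.5% → $151.38
Plush bear $17.07: toys and games → 6.75% → $1.15
Bag of rice (5 lb) $4.34: groceries → 0% → $0.00
Tablet $534.52: consumer electronics, $175.00 or more → 8.5% → $45.43
27" monitor $154.90: consumer electronics, under $175.00 → 0% → $0.00
Craft lager (4-pack) $12.44: alcoholic beverages → 9% → $1.12
Total tax = $1.28 + $151.38 + $1.15 + $45.43 + $1.12 = $200.36

$200.36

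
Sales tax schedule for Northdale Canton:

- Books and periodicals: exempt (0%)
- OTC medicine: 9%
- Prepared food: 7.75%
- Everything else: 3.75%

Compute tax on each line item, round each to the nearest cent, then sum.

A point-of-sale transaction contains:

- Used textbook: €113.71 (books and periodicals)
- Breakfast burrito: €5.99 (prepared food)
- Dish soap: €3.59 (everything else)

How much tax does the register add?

€0.59

Used textbook €113.71: books and periodicals → 0% → €0.00
Breakfast burrito €5.99: prepared food → 7.75% → €0.46
Dish soap €3.59: everything else → 3.75% → €0.13
Total tax = €0.46 + €0.13 = €0.59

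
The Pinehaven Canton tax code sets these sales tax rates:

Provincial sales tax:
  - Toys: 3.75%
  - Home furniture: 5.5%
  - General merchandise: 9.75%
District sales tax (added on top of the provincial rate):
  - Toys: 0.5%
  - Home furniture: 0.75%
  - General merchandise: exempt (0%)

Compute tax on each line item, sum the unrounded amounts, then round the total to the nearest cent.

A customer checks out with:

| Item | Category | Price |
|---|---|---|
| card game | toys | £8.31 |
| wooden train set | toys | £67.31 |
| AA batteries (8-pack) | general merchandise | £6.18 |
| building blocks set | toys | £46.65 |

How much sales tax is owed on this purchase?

£5.80

Card game £8.31: toys → 3.75% + 0.5% district = 4.25% → £0.353175
Wooden train set £67.31: toys → 3.75% + 0.5% district = 4.25% → £2.860675
AA batteries (8-pack) £6.18: general merchandise → 9.75% + 0% district = 9.75% → £0.60255
Building blocks set £46.65: toys → 3.75% + 0.5% district = 4.25% → £1.982625
Unrounded tax sum = £5.799025 → £5.80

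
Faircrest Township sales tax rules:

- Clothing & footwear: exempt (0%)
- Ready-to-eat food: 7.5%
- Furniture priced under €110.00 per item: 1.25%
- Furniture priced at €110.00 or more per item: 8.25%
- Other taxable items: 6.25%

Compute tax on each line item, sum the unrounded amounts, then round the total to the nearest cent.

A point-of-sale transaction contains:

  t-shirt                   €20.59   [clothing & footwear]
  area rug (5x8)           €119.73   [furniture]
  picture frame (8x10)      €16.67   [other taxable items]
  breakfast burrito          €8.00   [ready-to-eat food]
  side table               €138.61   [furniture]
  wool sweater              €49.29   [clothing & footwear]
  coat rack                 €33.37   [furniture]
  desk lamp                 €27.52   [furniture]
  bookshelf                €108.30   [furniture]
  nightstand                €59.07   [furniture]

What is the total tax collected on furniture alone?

€24.17

Area rug (5x8) €119.73: furniture, €110.00 or more → 8.25% → €9.877725
Side table €138.61: furniture, €110.00 or more → 8.25% → €11.435325
Coat rack €33.37: furniture, under €110.00 → 1.25% → €0.417125
Desk lamp €27.52: furniture, under €110.00 → 1.25% → €0.344
Bookshelf €108.30: furniture, under €110.00 → 1.25% → €1.35375
Nightstand €59.07: furniture, under €110.00 → 1.25% → €0.738375
Tax on furniture: unrounded sum = €24.1663 → €24.17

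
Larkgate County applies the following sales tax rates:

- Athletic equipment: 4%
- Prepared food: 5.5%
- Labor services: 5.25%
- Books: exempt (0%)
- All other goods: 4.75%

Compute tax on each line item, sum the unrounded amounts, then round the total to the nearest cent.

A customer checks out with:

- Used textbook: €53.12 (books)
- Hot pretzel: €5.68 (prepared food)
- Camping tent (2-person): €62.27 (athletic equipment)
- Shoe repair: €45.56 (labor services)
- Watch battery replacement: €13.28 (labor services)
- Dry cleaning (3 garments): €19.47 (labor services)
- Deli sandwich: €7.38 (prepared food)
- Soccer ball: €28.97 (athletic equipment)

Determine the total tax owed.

Used textbook €53.12: books → 0% → €0.00
Hot pretzel €5.68: prepared food → 5.5% → €0.3124
Camping tent (2-person) €62.27: athletic equipment → 4% → €2.4908
Shoe repair €45.56: labor services → 5.25% → €2.3919
Watch battery replacement €13.28: labor services → 5.25% → €0.6972
Dry cleaning (3 garments) €19.47: labor services → 5.25% → €1.022175
Deli sandwich €7.38: prepared food → 5.5% → €0.4059
Soccer ball €28.97: athletic equipment → 4% → €1.1588
Unrounded tax sum = €8.479175 → €8.48

€8.48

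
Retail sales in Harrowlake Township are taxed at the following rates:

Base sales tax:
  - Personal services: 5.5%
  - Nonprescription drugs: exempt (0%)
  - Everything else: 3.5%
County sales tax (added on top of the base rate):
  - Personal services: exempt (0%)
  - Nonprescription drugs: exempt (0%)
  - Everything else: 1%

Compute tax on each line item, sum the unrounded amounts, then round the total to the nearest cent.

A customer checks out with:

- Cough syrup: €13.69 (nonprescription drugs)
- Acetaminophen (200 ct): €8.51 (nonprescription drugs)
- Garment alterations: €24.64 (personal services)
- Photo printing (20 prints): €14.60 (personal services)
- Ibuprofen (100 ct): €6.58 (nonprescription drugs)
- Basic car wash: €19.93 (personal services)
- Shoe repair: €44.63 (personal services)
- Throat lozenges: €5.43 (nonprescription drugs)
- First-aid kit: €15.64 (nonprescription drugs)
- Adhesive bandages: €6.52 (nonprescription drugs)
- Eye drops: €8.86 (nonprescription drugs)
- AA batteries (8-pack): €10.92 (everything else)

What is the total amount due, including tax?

€186.15

Cough syrup €13.69: nonprescription drugs → 0% + 0% county = 0% → €0.00
Acetaminophen (200 ct) €8.51: nonprescription drugs → 0% + 0% county = 0% → €0.00
Garment alterations €24.64: personal services → 5.5% + 0% county = 5.5% → €1.3552
Photo printing (20 prints) €14.60: personal services → 5.5% + 0% county = 5.5% → €0.803
Ibuprofen (100 ct) €6.58: nonprescription drugs → 0% + 0% county = 0% → €0.00
Basic car wash €19.93: personal services → 5.5% + 0% county = 5.5% → €1.09615
Shoe repair €44.63: personal services → 5.5% + 0% county = 5.5% → €2.45465
Throat lozenges €5.43: nonprescription drugs → 0% + 0% county = 0% → €0.00
First-aid kit €15.64: nonprescription drugs → 0% + 0% county = 0% → €0.00
Adhesive bandages €6.52: nonprescription drugs → 0% + 0% county = 0% → €0.00
Eye drops €8.86: nonprescription drugs → 0% + 0% county = 0% → €0.00
AA batteries (8-pack) €10.92: everything else → 3.5% + 1% county = 4.5% → €0.4914
Subtotal = €179.95; unrounded tax = €6.2004 → €6.20; total due = €186.15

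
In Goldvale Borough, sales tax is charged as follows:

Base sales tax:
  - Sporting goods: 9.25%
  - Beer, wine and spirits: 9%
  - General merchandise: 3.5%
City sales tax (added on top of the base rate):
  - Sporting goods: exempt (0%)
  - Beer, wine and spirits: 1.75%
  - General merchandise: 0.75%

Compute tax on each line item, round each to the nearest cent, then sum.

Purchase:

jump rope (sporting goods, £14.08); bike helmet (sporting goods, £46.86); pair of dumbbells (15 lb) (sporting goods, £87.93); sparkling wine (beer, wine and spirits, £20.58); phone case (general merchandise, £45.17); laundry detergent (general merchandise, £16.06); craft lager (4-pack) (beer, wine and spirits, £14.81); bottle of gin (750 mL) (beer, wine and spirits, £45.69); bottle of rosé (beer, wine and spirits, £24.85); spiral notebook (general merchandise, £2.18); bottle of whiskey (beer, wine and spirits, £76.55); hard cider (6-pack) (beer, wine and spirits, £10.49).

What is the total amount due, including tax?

£442.44

Jump rope £14.08: sporting goods → 9.25% + 0% city = 9.25% → £1.30
Bike helmet £46.86: sporting goods → 9.25% + 0% city = 9.25% → £4.33
Pair of dumbbells (15 lb) £87.93: sporting goods → 9.25% + 0% city = 9.25% → £8.13
Sparkling wine £20.58: beer, wine and spirits → 9% + 1.75% city = 10.75% → £2.21
Phone case £45.17: general merchandise → 3.5% + 0.75% city = 4.25% → £1.92
Laundry detergent £16.06: general merchandise → 3.5% + 0.75% city = 4.25% → £0.68
Craft lager (4-pack) £14.81: beer, wine and spirits → 9% + 1.75% city = 10.75% → £1.59
Bottle of gin (750 mL) £45.69: beer, wine and spirits → 9% + 1.75% city = 10.75% → £4.91
Bottle of rosé £24.85: beer, wine and spirits → 9% + 1.75% city = 10.75% → £2.67
Spiral notebook £2.18: general merchandise → 3.5% + 0.75% city = 4.25% → £0.09
Bottle of whiskey £76.55: beer, wine and spirits → 9% + 1.75% city = 10.75% → £8.23
Hard cider (6-pack) £10.49: beer, wine and spirits → 9% + 1.75% city = 10.75% → £1.13
Subtotal = £405.25; tax = £37.19; total due = £442.44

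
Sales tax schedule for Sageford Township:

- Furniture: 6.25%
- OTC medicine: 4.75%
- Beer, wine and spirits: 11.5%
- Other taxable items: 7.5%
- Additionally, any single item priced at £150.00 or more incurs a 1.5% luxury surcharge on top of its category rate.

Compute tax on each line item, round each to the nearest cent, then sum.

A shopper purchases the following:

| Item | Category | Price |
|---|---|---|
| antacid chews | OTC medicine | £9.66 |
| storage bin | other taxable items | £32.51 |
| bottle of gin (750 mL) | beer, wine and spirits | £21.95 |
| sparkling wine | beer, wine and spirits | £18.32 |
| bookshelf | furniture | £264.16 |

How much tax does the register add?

Antacid chews £9.66: OTC medicine → 4.75% → £0.46
Storage bin £32.51: other taxable items → 7.5% → £2.44
Bottle of gin (750 mL) £21.95: beer, wine and spirits → 11.5% → £2.52
Sparkling wine £18.32: beer, wine and spirits → 11.5% → £2.11
Bookshelf £264.16: furniture → 6.25% + 1.5% surcharge = 7.75% → £20.47
Total tax = £0.46 + £2.44 + £2.52 + £2.11 + £20.47 = £28.00

£28.00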